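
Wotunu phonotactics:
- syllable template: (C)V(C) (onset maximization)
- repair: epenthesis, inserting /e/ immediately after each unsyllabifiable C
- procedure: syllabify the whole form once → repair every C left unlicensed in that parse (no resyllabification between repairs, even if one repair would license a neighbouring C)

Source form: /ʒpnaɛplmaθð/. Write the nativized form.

ʒepenaɛplemaθðe

Under (C)V(C), the unsyllabifiable consonants are /ʒ/, /p/, /l/, /ð/ (at most one coda consonant is licensed; onsets are limited to one consonant).
Each unlicensed consonant becomes the onset of a new syllable: /ʒ/ → /ʒe/, /p/ → /pe/, /l/ → /le/, /ð/ → /ðe/.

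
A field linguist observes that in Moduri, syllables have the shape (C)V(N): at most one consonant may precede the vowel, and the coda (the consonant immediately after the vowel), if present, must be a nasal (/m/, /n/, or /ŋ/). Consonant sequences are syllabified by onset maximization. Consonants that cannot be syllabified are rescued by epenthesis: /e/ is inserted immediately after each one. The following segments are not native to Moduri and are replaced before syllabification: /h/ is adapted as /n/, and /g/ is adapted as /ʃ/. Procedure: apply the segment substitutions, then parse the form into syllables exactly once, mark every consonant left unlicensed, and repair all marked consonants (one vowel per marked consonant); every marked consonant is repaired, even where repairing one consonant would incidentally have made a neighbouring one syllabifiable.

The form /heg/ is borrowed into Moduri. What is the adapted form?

neʃe

Substitution: /h/ → /n/, /g/ → /ʃ/, giving /neʃ/.
Syllabifying with onset maximization leaves /ʃ/ stranded (only a nasal (/m/, /n/, or /ŋ/) is licensed in coda position; onsets are limited to one consonant).
Inserting the epenthetic vowel yields /ʃ/ → /ʃe/.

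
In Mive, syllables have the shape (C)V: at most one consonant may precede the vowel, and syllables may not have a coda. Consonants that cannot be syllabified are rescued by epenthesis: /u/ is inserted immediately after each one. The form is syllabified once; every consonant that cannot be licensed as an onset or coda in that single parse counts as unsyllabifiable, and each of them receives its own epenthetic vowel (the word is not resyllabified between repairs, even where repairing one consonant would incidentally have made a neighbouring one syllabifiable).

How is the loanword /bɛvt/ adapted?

Under (C)V, the unsyllabifiable consonants are /v/, /t/ (no codas are permitted; onsets are limited to one consonant).
Epenthesis after each stranded consonant: /v/ → /vu/, /t/ → /tu/.

bɛvutu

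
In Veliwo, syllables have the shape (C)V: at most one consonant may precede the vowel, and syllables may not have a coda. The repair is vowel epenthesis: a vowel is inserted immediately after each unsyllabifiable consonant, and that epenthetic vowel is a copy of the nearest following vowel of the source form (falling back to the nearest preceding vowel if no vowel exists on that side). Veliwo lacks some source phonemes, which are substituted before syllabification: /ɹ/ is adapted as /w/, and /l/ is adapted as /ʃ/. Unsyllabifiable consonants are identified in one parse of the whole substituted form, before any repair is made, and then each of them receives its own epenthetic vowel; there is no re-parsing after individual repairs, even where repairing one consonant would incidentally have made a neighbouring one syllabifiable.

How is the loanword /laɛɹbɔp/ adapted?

ʃaɛwɔbɔpɔ

Substitution: /l/ → /ʃ/, /ɹ/ → /w/, giving /ʃaɛwbɔp/.
Under (C)V, the unsyllabifiable consonants are /w/, /p/ (no codas are permitted; onsets are limited to one consonant).
Each unlicensed consonant becomes the onset of a new syllable: /w/ → /wɔ/, /p/ → /pɔ/.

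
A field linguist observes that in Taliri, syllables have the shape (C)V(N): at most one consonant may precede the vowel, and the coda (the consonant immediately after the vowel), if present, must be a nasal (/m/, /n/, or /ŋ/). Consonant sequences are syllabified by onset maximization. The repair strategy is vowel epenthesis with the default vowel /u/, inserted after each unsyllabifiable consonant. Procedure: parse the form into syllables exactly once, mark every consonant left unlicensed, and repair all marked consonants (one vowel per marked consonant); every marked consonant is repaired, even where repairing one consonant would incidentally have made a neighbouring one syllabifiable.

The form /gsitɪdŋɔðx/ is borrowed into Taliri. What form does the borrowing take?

The consonants /g/, /d/, /ð/, /x/ cannot be parsed into a legal (C)V(N) syllable (only a nasal (/m/, /n/, or /ŋ/) is licensed in coda position; onsets are limited to one consonant).
Epenthesis after each stranded consonant: /g/ → /gu/, /d/ → /du/, /ð/ → /ðu/, /x/ → /xu/.

gusitɪduŋɔðuxu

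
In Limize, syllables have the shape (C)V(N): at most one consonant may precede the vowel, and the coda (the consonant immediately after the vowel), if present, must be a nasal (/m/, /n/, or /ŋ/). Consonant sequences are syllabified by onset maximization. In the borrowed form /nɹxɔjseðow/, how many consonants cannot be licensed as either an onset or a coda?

Under (C)V(N), the unsyllabifiable consonants are /n/, /ɹ/, /j/, /w/ (only a nasal (/m/, /n/, or /ŋ/) is licensed in coda position; onsets are limited to one consonant).

4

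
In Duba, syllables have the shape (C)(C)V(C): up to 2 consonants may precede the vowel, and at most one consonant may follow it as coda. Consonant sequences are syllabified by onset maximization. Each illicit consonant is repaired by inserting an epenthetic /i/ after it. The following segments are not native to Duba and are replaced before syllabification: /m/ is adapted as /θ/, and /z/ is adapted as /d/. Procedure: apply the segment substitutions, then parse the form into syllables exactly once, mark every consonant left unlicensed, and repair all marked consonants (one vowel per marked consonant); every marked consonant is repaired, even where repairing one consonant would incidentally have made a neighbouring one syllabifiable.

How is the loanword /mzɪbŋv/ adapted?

θdɪbŋivi

Substitution: /m/ → /θ/, /z/ → /d/, giving /θdɪbŋv/.
Syllabifying with onset maximization leaves /ŋ/, /v/ stranded (at most one coda consonant is licensed; onsets may contain at most 2 consonants).
Inserting the epenthetic vowel yields /ŋ/ → /ŋi/, /v/ → /vi/.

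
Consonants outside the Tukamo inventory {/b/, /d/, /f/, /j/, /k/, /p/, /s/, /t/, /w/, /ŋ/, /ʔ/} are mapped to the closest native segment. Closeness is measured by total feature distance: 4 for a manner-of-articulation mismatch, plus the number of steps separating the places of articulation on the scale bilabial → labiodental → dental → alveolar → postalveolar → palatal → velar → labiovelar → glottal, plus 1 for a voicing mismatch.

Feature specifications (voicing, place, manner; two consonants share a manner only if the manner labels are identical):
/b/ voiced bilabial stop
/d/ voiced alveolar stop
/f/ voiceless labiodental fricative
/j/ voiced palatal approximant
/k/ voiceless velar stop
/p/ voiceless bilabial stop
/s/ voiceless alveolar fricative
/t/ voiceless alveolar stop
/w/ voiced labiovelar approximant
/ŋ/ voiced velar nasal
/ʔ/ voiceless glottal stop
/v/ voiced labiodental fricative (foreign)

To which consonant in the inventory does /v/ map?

/f/ is closest: same manner (fricative), place distance 0 (labiodental→labiodental), voicing differs (+1); total 1. Next closest is /s/ at distance 3.

f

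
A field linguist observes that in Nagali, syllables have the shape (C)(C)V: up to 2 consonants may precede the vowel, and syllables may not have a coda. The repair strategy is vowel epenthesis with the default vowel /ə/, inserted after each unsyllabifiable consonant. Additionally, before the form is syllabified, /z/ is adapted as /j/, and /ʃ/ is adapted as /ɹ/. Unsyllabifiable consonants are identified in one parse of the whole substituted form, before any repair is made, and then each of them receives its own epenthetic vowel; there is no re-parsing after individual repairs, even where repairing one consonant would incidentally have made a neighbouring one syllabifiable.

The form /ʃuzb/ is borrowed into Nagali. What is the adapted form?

ɹujəbə

Substitution: /ʃ/ → /ɹ/, /z/ → /j/, giving /ɹujb/.
Under (C)(C)V, the unsyllabifiable consonants are /j/, /b/ (no codas are permitted; onsets may contain at most 2 consonants).
Inserting the epenthetic vowel yields /j/ → /jə/, /b/ → /bə/.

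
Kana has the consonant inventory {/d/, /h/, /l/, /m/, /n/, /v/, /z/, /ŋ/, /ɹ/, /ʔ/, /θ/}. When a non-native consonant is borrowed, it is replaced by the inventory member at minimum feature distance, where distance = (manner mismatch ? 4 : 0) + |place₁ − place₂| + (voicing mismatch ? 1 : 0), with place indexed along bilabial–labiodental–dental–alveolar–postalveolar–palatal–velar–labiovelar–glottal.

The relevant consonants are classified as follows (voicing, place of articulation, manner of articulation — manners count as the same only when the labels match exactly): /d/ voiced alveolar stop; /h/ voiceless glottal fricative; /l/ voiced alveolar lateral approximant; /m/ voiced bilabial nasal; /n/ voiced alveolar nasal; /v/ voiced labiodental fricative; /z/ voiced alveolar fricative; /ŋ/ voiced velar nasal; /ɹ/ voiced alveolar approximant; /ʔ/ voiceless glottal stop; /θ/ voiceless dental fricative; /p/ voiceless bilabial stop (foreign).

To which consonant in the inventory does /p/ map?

d

/d/ is closest: same manner (stop), place distance 3 (bilabial→alveolar), voicing differs (+1); total 4. Next closest is /m/ at distance 5.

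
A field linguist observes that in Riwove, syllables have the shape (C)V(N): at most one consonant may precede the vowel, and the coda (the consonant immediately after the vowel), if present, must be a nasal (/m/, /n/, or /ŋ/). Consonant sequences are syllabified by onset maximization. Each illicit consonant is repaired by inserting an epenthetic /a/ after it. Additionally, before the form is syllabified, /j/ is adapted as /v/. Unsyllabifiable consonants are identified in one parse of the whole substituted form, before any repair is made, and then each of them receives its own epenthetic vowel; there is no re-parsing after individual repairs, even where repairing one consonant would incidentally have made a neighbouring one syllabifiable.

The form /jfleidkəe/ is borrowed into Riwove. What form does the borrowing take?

Substitution: /j/ → /v/, giving /vfleidkəe/.
Under (C)V(N), the unsyllabifiable consonants are /v/, /f/, /d/ (only a nasal (/m/, /n/, or /ŋ/) is licensed in coda position; onsets are limited to one consonant).
Inserting the epenthetic vowel yields /v/ → /va/, /f/ → /fa/, /d/ → /da/.

vafaleidakəe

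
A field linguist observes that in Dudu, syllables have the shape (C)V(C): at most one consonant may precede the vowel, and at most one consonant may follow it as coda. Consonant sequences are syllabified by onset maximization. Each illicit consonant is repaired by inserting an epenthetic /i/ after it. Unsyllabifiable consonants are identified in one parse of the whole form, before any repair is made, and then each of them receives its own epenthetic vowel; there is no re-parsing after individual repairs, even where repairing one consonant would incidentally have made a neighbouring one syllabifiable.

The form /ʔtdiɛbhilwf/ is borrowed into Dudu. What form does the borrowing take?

Syllabifying with onset maximization leaves /ʔ/, /t/, /w/, /f/ stranded (at most one coda consonant is licensed; onsets are limited to one consonant).
Inserting the epenthetic vowel yields /ʔ/ → /ʔi/, /t/ → /ti/, /w/ → /wi/, /f/ → /fi/.

ʔitidiɛbhilwifi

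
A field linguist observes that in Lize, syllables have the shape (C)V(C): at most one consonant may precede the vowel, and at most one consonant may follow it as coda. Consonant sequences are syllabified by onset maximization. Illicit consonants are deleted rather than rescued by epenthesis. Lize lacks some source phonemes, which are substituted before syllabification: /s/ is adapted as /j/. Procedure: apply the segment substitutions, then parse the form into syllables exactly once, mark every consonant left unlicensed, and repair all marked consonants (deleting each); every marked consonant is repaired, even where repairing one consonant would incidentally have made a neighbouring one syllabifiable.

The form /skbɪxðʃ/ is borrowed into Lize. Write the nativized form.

bɪx

Substitution: /s/ → /j/, giving /jkbɪxðʃ/.
Under (C)V(C), the unsyllabifiable consonants are /j/, /k/, /ð/, /ʃ/ (at most one coda consonant is licensed; onsets are limited to one consonant).
Each unlicensed consonant is deleted: /j/, /k/, /ð/, /ʃ/.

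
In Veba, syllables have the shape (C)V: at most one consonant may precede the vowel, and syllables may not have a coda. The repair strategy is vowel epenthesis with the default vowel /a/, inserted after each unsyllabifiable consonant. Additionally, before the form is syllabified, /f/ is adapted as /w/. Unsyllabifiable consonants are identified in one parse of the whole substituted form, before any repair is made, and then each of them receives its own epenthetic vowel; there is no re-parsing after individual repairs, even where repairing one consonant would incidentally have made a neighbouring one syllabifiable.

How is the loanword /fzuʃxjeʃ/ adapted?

Substitution: /f/ → /w/, giving /wzuʃxjeʃ/.
The consonants /w/, /ʃ/, /x/, /ʃ/ cannot be parsed into a legal (C)V syllable (no codas are permitted; onsets are limited to one consonant).
Each unlicensed consonant becomes the onset of a new syllable: /w/ → /wa/, /ʃ/ → /ʃa/, /x/ → /xa/, /ʃ/ → /ʃa/.

wazuʃaxajeʃa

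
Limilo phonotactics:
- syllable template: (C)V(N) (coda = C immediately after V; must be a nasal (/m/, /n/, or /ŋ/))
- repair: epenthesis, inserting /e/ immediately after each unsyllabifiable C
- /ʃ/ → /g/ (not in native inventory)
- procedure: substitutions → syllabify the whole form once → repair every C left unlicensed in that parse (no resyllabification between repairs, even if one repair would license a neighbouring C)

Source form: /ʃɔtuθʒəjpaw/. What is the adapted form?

gɔtuθeʒəjepawe

Substitution: /ʃ/ → /g/, giving /gɔtuθʒəjpaw/.
The consonants /θ/, /j/, /w/ cannot be parsed into a legal (C)V(N) syllable (only a nasal (/m/, /n/, or /ŋ/) is licensed in coda position; onsets are limited to one consonant).
Each unlicensed consonant becomes the onset of a new syllable: /θ/ → /θe/, /j/ → /je/, /w/ → /we/.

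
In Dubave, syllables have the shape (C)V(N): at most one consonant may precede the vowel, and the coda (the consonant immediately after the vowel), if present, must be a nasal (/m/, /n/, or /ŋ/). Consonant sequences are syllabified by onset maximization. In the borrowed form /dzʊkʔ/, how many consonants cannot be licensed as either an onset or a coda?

Syllabifying with onset maximization leaves /d/, /k/, /ʔ/ stranded (only a nasal (/m/, /n/, or /ŋ/) is licensed in coda position; onsets are limited to one consonant).

3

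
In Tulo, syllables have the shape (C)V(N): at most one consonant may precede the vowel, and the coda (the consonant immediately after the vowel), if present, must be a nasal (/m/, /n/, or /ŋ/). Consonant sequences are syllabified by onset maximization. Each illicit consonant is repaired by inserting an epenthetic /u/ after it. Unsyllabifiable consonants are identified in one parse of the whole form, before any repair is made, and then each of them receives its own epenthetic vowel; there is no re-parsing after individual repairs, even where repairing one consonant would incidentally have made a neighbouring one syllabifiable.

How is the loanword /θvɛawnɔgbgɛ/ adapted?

Syllabifying with onset maximization leaves /θ/, /w/, /g/, /b/ stranded (only a nasal (/m/, /n/, or /ŋ/) is licensed in coda position; onsets are limited to one consonant).
Inserting the epenthetic vowel yields /θ/ → /θu/, /w/ → /wu/, /g/ → /gu/, /b/ → /bu/.

θuvɛawunɔgubugɛ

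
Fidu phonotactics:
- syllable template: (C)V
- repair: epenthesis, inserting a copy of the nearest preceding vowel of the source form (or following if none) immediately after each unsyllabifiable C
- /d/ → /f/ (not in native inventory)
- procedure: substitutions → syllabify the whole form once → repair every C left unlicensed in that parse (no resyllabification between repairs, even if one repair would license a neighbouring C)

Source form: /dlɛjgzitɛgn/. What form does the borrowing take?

fɛlɛjɛgɛzitɛgɛnɛ

Substitution: /d/ → /f/, giving /flɛjgzitɛgn/.
Syllabifying with onset maximization leaves /f/, /j/, /g/, /g/, /n/ stranded (no codas are permitted; onsets are limited to one consonant).
Epenthesis after each stranded consonant: /f/ → /fɛ/, /j/ → /jɛ/, /g/ → /gɛ/, /g/ → /gɛ/, /n/ → /nɛ/.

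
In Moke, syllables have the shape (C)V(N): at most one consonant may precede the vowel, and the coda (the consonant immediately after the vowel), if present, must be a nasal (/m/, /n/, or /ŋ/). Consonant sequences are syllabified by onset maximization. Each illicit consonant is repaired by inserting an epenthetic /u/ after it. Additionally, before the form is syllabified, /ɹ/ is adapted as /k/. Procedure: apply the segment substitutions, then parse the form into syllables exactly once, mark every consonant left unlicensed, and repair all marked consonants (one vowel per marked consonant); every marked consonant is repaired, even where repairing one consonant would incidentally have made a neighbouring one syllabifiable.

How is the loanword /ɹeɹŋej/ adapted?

Substitution: /ɹ/ → /k/, giving /kekŋej/.
Under (C)V(N), the unsyllabifiable consonants are /k/, /j/ (only a nasal (/m/, /n/, or /ŋ/) is licensed in coda position; onsets are limited to one consonant).
Each unlicensed consonant becomes the onset of a new syllable: /k/ → /ku/, /j/ → /ju/.

kekuŋeju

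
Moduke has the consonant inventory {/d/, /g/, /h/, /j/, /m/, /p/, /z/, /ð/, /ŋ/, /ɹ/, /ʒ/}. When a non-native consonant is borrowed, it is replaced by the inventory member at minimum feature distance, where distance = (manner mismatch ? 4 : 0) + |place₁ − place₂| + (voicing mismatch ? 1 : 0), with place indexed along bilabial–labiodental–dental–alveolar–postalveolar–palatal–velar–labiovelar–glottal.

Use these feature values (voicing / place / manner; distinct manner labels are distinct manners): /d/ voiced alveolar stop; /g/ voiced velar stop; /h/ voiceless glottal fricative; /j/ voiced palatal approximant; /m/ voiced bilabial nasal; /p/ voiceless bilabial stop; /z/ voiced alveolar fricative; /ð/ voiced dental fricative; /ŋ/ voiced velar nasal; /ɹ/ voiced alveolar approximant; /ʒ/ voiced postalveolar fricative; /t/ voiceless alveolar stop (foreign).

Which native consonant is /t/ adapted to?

d

/d/ is closest: same manner (stop), place distance 0 (alveolar→alveolar), voicing differs (+1); total 1. Next closest is /p/ at distance 3.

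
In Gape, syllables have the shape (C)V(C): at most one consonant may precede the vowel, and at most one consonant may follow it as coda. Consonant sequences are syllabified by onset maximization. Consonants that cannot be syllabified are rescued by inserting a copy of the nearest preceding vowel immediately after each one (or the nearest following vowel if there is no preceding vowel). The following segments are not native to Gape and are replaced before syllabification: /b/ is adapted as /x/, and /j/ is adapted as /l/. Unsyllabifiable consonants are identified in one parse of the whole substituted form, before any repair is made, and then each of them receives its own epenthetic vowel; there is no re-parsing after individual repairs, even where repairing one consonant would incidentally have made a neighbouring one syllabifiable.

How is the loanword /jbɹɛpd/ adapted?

Substitution: /j/ → /l/, /b/ → /x/, giving /lxɹɛpd/.
Syllabifying with onset maximization leaves /l/, /x/, /d/ stranded (at most one coda consonant is licensed; onsets are limited to one consonant).
Each unlicensed consonant becomes the onset of a new syllable: /l/ → /lɛ/, /x/ → /xɛ/, /d/ → /dɛ/.

lɛxɛɹɛpdɛ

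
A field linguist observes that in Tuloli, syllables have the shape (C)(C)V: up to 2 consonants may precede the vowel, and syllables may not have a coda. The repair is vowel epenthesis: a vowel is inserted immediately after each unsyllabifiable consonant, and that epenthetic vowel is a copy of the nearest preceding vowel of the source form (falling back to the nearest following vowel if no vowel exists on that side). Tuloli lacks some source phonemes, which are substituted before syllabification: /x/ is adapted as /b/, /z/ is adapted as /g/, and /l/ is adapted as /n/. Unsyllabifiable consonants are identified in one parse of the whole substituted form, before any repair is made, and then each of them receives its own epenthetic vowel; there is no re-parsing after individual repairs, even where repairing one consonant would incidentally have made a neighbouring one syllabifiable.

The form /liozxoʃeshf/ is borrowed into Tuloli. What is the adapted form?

niogboʃesehefe

Substitution: /l/ → /n/, /z/ → /g/, /x/ → /b/, giving /niogboʃeshf/.
Under (C)(C)V, the unsyllabifiable consonants are /s/, /h/, /f/ (no codas are permitted; onsets may contain at most 2 consonants).
Epenthesis after each stranded consonant: /s/ → /se/, /h/ → /he/, /f/ → /fe/.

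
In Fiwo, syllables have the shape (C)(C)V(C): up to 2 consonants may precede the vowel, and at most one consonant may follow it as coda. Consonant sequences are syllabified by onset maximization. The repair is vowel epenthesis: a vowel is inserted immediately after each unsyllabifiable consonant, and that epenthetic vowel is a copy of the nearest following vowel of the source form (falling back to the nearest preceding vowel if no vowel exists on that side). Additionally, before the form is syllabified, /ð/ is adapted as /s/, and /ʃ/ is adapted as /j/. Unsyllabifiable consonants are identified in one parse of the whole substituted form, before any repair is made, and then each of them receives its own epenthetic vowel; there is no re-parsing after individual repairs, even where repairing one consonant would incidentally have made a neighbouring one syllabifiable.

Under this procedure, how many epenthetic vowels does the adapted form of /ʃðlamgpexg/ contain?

2

After substitution the input is /jslamgpexg/.
The unsyllabifiable consonants are /j/, /g/; each receives one epenthetic vowel.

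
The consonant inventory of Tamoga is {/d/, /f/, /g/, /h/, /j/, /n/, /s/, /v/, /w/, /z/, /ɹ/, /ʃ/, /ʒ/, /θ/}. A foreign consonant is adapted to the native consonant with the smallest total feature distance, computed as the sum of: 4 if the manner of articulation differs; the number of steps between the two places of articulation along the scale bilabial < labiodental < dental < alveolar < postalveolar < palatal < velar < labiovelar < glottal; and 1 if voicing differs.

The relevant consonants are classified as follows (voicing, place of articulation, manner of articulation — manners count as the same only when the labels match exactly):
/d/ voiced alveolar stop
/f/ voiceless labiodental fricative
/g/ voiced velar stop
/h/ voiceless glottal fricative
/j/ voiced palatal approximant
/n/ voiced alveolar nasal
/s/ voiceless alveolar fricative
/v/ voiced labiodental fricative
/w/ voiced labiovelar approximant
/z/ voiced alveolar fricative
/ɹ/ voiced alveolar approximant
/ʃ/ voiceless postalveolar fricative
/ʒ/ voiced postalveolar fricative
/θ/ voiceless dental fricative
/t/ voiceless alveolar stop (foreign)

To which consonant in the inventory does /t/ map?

/d/ is closest: same manner (stop), place distance 0 (alveolar→alveolar), voicing differs (+1); total 1. Next closest is /g/ at distance 4.

d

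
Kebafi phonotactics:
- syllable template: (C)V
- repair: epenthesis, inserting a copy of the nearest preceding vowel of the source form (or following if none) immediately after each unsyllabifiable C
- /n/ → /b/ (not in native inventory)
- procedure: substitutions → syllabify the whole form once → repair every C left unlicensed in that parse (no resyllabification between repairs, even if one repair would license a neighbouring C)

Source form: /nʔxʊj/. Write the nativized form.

Substitution: /n/ → /b/, giving /bʔxʊj/.
Under (C)V, the unsyllabifiable consonants are /b/, /ʔ/, /j/ (no codas are permitted; onsets are limited to one consonant).
Epenthesis after each stranded consonant: /b/ → /bʊ/, /ʔ/ → /ʔʊ/, /j/ → /jʊ/.

bʊʔʊxʊjʊ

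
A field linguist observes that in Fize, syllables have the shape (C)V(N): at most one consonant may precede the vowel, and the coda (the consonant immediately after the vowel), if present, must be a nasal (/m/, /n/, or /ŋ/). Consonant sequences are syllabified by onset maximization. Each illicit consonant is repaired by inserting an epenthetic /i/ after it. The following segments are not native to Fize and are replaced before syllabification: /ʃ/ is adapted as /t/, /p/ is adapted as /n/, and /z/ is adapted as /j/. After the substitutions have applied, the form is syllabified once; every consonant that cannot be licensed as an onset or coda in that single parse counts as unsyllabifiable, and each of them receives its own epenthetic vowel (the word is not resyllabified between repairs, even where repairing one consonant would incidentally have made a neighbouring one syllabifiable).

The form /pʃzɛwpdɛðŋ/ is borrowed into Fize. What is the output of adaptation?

Substitution: /p/ → /n/, /ʃ/ → /t/, /z/ → /j/, giving /ntjɛwndɛðŋ/.
Under (C)V(N), the unsyllabifiable consonants are /n/, /t/, /w/, /n/, /ð/, /ŋ/ (only a nasal (/m/, /n/, or /ŋ/) is licensed in coda position; onsets are limited to one consonant).
Inserting the epenthetic vowel yields /n/ → /ni/, /t/ → /ti/, /w/ → /wi/, /n/ → /ni/, /ð/ → /ði/, /ŋ/ → /ŋi/.

nitijɛwinidɛðiŋi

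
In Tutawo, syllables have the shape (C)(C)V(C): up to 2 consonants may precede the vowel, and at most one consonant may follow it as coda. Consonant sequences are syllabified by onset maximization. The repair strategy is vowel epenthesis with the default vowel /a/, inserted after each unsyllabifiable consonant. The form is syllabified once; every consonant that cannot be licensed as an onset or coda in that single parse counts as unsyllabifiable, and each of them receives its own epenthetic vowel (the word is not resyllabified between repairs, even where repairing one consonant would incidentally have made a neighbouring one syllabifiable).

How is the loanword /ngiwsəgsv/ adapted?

Under (C)(C)V(C), the unsyllabifiable consonants are /s/, /v/ (at most one coda consonant is licensed; onsets may contain at most 2 consonants).
Each unlicensed consonant becomes the onset of a new syllable: /s/ → /sa/, /v/ → /va/.

ngiwsəgsava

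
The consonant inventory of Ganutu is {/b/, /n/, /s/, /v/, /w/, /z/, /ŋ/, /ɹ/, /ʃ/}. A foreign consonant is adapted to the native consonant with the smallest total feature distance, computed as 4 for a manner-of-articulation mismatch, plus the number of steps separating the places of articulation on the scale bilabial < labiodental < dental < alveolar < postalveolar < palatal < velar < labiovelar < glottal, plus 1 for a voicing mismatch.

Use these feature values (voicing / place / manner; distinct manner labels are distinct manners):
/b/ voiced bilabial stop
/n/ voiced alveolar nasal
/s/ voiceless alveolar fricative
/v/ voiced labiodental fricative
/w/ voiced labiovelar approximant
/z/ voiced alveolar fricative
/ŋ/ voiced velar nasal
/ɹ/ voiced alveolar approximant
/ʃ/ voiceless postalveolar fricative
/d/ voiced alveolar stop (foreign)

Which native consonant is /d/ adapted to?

/b/ is closest: same manner (stop), place distance 3 (alveolar→bilabial), same voicing; total 3. Next closest is /n/ at distance 4.

b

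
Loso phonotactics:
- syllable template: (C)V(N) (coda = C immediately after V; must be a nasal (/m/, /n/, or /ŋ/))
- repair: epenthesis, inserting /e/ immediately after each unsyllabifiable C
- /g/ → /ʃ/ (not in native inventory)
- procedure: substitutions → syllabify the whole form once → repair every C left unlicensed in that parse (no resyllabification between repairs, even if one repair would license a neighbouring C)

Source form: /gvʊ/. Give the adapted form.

ʃevʊ

Substitution: /g/ → /ʃ/, giving /ʃvʊ/.
Under (C)V(N), the unsyllabifiable consonants are /ʃ/ (only a nasal (/m/, /n/, or /ŋ/) is licensed in coda position; onsets are limited to one consonant).
Epenthesis after each stranded consonant: /ʃ/ → /ʃe/.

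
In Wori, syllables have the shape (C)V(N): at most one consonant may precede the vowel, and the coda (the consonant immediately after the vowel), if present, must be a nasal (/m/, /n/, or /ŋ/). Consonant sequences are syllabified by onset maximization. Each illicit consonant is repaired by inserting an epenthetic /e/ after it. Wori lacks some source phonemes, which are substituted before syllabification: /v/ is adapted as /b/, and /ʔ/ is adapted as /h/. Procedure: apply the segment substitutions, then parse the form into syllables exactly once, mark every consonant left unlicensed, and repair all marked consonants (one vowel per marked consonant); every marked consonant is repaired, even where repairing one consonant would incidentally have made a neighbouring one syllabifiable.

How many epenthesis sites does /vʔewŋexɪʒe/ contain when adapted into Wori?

After substitution the input is /bhewŋexɪʒe/.
The unsyllabifiable consonants are /b/, /w/; each receives one epenthetic vowel.

2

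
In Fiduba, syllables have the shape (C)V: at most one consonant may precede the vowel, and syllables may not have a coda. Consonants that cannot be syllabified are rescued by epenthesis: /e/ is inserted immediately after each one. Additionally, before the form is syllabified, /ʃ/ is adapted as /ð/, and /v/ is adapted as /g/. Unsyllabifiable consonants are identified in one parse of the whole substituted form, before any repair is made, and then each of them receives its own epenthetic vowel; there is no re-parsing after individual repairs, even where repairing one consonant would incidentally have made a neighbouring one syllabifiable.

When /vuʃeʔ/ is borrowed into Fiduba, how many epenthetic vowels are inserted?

1

After substitution the input is /guðeʔ/.
The unsyllabifiable consonants are /ʔ/; each receives one epenthetic vowel.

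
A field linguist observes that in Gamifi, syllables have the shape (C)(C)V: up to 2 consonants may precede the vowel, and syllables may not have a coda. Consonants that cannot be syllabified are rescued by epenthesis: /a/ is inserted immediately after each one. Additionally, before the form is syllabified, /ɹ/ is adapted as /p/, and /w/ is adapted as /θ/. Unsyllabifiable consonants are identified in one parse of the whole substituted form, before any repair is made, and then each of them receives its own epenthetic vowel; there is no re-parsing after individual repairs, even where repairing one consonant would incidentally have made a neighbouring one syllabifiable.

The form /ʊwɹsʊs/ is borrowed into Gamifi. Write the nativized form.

ʊθapsʊsa

Substitution: /w/ → /θ/, /ɹ/ → /p/, giving /ʊθpsʊs/.
Under (C)(C)V, the unsyllabifiable consonants are /θ/, /s/ (no codas are permitted; onsets may contain at most 2 consonants).
Inserting the epenthetic vowel yields /θ/ → /θa/, /s/ → /sa/.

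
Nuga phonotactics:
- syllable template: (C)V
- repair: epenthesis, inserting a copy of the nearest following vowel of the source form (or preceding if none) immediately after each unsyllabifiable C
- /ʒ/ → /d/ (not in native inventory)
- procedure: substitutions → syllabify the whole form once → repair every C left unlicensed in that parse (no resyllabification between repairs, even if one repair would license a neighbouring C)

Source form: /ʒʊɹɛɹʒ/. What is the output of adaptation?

dʊɹɛɹɛdɛ

Substitution: /ʒ/ → /d/, giving /dʊɹɛɹd/.
The consonants /ɹ/, /d/ cannot be parsed into a legal (C)V syllable (no codas are permitted; onsets are limited to one consonant).
Each unlicensed consonant becomes the onset of a new syllable: /ɹ/ → /ɹɛ/, /d/ → /dɛ/.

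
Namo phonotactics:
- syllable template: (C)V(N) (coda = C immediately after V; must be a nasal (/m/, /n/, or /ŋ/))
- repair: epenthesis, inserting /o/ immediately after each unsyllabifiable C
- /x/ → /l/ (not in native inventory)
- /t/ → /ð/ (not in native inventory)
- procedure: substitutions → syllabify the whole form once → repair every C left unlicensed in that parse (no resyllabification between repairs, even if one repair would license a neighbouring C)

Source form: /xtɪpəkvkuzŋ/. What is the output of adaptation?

loðɪpəkovokuzoŋo

Substitution: /x/ → /l/, /t/ → /ð/, giving /lðɪpəkvkuzŋ/.
Under (C)V(N), the unsyllabifiable consonants are /l/, /k/, /v/, /z/, /ŋ/ (only a nasal (/m/, /n/, or /ŋ/) is licensed in coda position; onsets are limited to one consonant).
Epenthesis after each stranded consonant: /l/ → /lo/, /k/ → /ko/, /v/ → /vo/, /z/ → /zo/, /ŋ/ → /ŋo/.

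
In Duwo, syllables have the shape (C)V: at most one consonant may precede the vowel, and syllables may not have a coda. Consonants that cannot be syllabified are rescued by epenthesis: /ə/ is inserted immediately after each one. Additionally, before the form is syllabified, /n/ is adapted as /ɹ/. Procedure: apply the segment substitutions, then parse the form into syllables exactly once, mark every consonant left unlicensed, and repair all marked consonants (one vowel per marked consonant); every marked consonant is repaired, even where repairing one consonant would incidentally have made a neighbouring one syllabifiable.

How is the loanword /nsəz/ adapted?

Substitution: /n/ → /ɹ/, giving /ɹsəz/.
The consonants /ɹ/, /z/ cannot be parsed into a legal (C)V syllable (no codas are permitted; onsets are limited to one consonant).
Epenthesis after each stranded consonant: /ɹ/ → /ɹə/, /z/ → /zə/.

ɹəsəzə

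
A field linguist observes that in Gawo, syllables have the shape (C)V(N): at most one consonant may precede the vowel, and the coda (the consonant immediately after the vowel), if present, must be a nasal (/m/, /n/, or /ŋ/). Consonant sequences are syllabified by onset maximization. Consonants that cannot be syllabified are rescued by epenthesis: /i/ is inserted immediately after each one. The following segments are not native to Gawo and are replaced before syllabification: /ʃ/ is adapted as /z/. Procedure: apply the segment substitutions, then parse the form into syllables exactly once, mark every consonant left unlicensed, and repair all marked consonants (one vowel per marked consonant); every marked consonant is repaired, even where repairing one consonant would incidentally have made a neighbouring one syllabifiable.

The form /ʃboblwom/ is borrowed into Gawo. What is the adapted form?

zibobiliwom

Substitution: /ʃ/ → /z/, giving /zboblwom/.
The consonants /z/, /b/, /l/ cannot be parsed into a legal (C)V(N) syllable (only a nasal (/m/, /n/, or /ŋ/) is licensed in coda position; onsets are limited to one consonant).
Inserting the epenthetic vowel yields /z/ → /zi/, /b/ → /bi/, /l/ → /li/.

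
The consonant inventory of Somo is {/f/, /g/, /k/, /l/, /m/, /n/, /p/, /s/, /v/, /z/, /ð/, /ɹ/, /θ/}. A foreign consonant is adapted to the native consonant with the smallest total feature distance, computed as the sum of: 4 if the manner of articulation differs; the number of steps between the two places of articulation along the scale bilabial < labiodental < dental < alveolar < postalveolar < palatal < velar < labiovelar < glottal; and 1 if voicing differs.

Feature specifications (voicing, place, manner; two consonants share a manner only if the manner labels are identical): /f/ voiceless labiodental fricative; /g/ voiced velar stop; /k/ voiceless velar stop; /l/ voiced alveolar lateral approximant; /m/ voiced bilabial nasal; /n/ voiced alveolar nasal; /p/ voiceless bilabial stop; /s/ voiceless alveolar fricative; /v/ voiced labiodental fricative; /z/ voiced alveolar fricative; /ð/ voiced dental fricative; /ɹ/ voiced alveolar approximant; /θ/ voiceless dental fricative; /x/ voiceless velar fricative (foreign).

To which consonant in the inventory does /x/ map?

s

/s/ is closest: same manner (fricative), place distance 3 (velar→alveolar), same voicing; total 3. Next closest is /k/ at distance 4.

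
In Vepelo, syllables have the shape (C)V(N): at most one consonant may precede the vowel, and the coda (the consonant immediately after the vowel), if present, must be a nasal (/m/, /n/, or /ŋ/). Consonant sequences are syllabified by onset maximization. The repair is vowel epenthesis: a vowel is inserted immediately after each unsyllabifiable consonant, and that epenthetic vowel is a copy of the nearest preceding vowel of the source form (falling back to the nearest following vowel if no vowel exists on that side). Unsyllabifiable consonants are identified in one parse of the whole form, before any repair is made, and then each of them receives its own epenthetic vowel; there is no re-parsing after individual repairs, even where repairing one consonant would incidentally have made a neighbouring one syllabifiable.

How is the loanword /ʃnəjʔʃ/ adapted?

The consonants /ʃ/, /j/, /ʔ/, /ʃ/ cannot be parsed into a legal (C)V(N) syllable (only a nasal (/m/, /n/, or /ŋ/) is licensed in coda position; onsets are limited to one consonant).
Each unlicensed consonant becomes the onset of a new syllable: /ʃ/ → /ʃə/, /j/ → /jə/, /ʔ/ → /ʔə/, /ʃ/ → /ʃə/.

ʃənəjəʔəʃə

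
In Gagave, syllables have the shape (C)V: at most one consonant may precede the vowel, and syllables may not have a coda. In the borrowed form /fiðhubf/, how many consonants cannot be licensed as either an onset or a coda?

Under (C)V, the unsyllabifiable consonants are /ð/, /b/, /f/ (no codas are permitted; onsets are limited to one consonant).

3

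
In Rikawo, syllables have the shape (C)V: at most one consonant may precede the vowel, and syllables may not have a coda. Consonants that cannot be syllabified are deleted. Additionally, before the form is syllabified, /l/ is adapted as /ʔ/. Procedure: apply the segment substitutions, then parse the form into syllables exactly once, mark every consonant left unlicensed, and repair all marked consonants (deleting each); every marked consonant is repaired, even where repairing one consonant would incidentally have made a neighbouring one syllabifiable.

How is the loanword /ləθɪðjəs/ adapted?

Substitution: /l/ → /ʔ/, giving /ʔəθɪðjəs/.
Syllabifying with onset maximization leaves /ð/, /s/ stranded (no codas are permitted; onsets are limited to one consonant).
Deletion applies to /ð/, /s/.

ʔəθɪjə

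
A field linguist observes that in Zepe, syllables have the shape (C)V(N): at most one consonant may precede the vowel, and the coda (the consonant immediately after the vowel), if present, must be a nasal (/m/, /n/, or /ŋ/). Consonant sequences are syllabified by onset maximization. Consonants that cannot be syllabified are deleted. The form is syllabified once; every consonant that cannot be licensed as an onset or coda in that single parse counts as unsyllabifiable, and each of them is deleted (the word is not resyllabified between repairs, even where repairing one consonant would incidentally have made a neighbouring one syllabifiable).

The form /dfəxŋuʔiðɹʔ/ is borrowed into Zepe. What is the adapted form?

The consonants /d/, /x/, /ð/, /ɹ/, /ʔ/ cannot be parsed into a legal (C)V(N) syllable (only a nasal (/m/, /n/, or /ŋ/) is licensed in coda position; onsets are limited to one consonant).
Deletion applies to /d/, /x/, /ð/, /ɹ/, /ʔ/.

fəŋuʔi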